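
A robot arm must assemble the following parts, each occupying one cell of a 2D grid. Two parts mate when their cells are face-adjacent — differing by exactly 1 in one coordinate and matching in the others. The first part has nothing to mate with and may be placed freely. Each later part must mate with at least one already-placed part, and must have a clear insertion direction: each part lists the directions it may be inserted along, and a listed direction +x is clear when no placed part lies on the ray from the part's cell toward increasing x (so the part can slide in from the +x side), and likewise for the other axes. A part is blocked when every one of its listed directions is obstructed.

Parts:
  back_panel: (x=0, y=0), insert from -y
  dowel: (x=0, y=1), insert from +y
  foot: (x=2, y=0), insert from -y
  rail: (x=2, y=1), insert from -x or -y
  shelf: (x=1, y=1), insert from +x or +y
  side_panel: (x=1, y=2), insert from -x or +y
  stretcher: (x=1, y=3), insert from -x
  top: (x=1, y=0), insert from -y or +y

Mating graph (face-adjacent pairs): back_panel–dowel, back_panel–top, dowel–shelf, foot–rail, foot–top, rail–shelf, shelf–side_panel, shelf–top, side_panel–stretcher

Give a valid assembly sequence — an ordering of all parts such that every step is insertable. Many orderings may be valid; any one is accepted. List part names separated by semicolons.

stretcher; side_panel; shelf; top; back_panel; dowel; rail; foot

1. stretcher@(1, 3) [-x clear] — {stretcher}
2. side_panel@(1, 2) [-x clear] — {side_panel, stretcher}
3. shelf@(1, 1) [+x clear] — {shelf, side_panel, stretcher}
4. top@(1, 0) [-y clear] — {shelf, side_panel, stretcher, top}
5. back_panel@(0, 0) [-y clear] — {back_panel, shelf, side_panel, stretcher, top}
6. dowel@(0, 1) [+y clear] — {back_panel, dowel, shelf, side_panel, stretcher, top}
7. rail@(2, 1) [-y clear] — {back_panel, dowel, rail, shelf, side_panel, stretcher, top}
8. foot@(2, 0) [-y clear] — {back_panel, dowel, foot, rail, shelf, side_panel, stretcher, top}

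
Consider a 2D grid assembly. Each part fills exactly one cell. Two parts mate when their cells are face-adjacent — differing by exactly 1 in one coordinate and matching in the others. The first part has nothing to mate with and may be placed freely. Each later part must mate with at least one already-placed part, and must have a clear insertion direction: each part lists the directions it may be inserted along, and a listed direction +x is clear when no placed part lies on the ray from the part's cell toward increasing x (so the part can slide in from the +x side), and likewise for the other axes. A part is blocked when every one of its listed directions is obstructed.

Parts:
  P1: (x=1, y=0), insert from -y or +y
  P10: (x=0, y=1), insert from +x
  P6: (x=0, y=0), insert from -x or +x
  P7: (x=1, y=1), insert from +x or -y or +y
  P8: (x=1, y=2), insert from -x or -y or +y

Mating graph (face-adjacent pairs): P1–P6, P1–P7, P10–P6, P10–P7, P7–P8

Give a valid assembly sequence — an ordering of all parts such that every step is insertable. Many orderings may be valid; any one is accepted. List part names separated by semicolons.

P1; P6; P10; P7; P8

1. P1@(1, 0) [-y clear] — {P1}
2. P6@(0, 0) [-x clear] — {P1, P6}
3. P10@(0, 1) [+x clear] — {P1, P10, P6}
4. P7@(1, 1) [+x clear] — {P1, P10, P6, P7}
5. P8@(1, 2) [-x clear] — {P1, P10, P6, P7, P8}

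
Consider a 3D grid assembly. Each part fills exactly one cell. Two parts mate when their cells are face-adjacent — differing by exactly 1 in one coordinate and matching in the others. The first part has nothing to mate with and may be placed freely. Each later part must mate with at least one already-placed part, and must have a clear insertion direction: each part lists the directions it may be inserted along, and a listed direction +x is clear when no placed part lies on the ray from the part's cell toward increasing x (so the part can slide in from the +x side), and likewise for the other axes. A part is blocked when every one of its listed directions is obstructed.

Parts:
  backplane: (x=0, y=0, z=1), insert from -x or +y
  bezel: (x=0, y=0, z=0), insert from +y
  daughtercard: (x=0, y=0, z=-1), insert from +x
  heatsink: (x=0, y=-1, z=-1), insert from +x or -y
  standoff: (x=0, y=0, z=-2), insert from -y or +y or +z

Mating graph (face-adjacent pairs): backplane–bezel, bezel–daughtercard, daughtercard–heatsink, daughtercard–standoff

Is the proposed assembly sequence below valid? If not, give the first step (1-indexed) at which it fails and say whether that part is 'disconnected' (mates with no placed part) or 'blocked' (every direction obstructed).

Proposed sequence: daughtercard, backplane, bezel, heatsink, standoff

Invalid at step 2 (disconnected)

1. daughtercard@(0, 0, -1) [+x clear] — {daughtercard}
2. backplane@(0, 0, 1) — no placed neighbour ⇒ disconnected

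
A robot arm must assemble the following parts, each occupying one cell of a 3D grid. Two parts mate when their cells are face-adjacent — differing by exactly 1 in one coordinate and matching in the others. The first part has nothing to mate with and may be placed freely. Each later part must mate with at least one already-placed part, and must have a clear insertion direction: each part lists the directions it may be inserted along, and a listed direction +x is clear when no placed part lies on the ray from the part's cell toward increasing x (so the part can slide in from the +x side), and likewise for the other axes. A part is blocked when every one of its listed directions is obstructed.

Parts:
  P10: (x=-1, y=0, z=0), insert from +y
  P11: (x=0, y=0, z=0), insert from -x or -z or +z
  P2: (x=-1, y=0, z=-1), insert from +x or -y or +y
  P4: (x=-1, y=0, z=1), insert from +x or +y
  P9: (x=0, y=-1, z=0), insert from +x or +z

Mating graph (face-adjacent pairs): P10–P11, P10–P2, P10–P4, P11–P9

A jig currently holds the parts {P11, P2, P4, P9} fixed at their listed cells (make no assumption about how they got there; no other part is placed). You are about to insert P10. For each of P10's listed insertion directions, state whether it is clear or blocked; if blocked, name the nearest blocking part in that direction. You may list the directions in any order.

+y: clear

+y: ray from P10(-1, 0, 0) has no placed part ⇒ clear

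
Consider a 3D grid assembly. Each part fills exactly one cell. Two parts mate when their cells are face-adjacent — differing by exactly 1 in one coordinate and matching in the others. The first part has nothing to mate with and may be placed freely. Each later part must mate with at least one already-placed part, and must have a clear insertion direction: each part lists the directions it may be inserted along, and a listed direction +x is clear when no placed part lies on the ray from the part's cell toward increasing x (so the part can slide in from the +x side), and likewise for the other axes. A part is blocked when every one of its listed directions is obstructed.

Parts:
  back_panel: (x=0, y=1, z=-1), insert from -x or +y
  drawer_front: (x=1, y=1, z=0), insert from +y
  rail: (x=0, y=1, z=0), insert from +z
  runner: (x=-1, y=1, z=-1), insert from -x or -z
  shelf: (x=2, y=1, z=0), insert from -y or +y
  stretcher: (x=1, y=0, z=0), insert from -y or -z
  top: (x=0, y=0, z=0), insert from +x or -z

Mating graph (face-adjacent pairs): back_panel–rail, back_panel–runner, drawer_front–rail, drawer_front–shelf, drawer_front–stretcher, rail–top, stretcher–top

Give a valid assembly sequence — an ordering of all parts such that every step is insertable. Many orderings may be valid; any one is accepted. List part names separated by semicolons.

1. runner@(-1, 1, -1) [-x clear] — {runner}
2. back_panel@(0, 1, -1) [+y clear] — {back_panel, runner}
3. rail@(0, 1, 0) [+z clear] — {back_panel, rail, runner}
4. drawer_front@(1, 1, 0) [+y clear] — {back_panel, drawer_front, rail, runner}
5. shelf@(2, 1, 0) [-y clear] — {back_panel, drawer_front, rail, runner, shelf}
6. stretcher@(1, 0, 0) [-y clear] — {back_panel, drawer_front, rail, runner, shelf, stretcher}
7. top@(0, 0, 0) [-z clear] — {back_panel, drawer_front, rail, runner, shelf, stretcher, top}

runner; back_panel; rail; drawer_front; shelf; stretcher; top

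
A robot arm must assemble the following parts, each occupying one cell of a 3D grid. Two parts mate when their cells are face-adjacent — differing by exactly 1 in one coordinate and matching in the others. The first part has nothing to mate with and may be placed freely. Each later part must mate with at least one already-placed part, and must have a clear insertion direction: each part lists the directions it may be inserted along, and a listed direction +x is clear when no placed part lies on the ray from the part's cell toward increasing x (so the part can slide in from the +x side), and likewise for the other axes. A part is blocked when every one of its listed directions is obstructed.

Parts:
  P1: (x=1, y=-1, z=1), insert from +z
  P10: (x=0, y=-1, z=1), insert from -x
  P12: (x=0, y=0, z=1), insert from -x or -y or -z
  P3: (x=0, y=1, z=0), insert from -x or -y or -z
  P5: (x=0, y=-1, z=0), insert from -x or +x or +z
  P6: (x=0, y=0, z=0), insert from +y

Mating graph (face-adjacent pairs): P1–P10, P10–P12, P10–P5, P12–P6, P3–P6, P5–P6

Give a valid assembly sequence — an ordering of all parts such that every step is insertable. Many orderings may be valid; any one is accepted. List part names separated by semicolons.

P6; P3; P12; P5; P10; P1

1. P6@(0, 0, 0) [+y clear] — {P6}
2. P3@(0, 1, 0) [-x clear] — {P3, P6}
3. P12@(0, 0, 1) [-x clear] — {P12, P3, P6}
4. P5@(0, -1, 0) [-x clear] — {P12, P3, P5, P6}
5. P10@(0, -1, 1) [-x clear] — {P10, P12, P3, P5, P6}
6. P1@(1, -1, 1) [+z clear] — {P1, P10, P12, P3, P5, P6}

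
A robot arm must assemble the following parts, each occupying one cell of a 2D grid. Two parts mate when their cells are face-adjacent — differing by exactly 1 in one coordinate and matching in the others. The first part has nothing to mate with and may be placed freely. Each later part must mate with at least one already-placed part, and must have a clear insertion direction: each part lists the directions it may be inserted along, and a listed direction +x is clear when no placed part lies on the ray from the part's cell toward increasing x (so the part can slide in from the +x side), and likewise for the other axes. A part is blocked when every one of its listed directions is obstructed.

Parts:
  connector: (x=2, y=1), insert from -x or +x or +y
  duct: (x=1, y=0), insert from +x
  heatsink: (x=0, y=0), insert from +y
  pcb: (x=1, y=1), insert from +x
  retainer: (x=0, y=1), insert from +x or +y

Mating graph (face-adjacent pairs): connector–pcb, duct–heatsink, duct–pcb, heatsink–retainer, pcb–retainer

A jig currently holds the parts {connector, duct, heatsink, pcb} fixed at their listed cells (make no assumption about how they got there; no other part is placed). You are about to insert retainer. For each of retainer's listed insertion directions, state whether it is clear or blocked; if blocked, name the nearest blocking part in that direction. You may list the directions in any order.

+x: nearest on ray is pcb@(1, 1) ⇒ blocked
+y: ray from retainer(0, 1) has no placed part ⇒ clear

+x: blocked by pcb; +y: clear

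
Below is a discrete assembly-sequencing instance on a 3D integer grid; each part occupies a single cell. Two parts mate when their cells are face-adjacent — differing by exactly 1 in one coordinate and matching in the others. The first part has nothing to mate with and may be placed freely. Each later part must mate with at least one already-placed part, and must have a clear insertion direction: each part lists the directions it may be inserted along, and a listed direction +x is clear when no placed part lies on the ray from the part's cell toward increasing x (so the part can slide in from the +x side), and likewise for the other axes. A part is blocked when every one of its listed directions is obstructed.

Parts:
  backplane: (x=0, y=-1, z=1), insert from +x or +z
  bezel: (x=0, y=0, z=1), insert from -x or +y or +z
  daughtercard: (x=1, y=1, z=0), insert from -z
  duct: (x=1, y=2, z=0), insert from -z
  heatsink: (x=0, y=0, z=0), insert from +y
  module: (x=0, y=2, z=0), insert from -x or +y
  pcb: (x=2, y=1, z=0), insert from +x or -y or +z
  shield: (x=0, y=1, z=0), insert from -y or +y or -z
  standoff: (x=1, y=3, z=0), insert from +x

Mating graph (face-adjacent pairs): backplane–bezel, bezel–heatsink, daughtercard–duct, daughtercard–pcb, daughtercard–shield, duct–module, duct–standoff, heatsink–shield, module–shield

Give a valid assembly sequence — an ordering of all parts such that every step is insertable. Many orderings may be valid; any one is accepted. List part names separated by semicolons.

1. heatsink@(0, 0, 0) [+y clear] — {heatsink}
2. shield@(0, 1, 0) [+y clear] — {heatsink, shield}
3. module@(0, 2, 0) [-x clear] — {heatsink, module, shield}
4. duct@(1, 2, 0) [-z clear] — {duct, heatsink, module, shield}
5. standoff@(1, 3, 0) [+x clear] — {duct, heatsink, module, shield, standoff}
6. bezel@(0, 0, 1) [-x clear] — {bezel, duct, heatsink, module, shield, standoff}
7. backplane@(0, -1, 1) [+x clear] — {backplane, bezel, duct, heatsink, module, shield, standoff}
8. daughtercard@(1, 1, 0) [-z clear] — {backplane, bezel, daughtercard, duct, heatsink, module, shield, standoff}
9. pcb@(2, 1, 0) [+x clear] — {backplane, bezel, daughtercard, duct, heatsink, module, pcb, shield, standoff}

heatsink; shield; module; duct; standoff; bezel; backplane; daughtercard; pcb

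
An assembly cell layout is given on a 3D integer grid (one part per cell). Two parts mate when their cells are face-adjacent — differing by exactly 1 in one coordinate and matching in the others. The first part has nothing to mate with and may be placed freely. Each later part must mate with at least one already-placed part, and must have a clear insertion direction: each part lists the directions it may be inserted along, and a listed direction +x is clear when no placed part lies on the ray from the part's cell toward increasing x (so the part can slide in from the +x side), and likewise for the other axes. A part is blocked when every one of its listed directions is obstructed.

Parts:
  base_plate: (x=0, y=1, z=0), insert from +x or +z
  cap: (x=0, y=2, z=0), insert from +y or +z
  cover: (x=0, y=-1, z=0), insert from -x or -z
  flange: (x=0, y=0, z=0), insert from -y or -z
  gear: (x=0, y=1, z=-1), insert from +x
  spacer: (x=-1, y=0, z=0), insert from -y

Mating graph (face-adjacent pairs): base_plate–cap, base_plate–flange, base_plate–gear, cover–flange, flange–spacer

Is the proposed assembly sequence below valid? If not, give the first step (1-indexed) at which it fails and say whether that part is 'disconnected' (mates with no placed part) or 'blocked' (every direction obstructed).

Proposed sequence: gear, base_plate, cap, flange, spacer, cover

1. gear@(0, 1, -1) [+x clear] — {gear}
2. base_plate@(0, 1, 0) [+x clear] — {base_plate, gear}
3. cap@(0, 2, 0) [+y clear] — {base_plate, cap, gear}
4. flange@(0, 0, 0) [-y clear] — {base_plate, cap, flange, gear}
5. spacer@(-1, 0, 0) [-y clear] — {base_plate, cap, flange, gear, spacer}
6. cover@(0, -1, 0) [-x clear] — {base_plate, cap, cover, flange, gear, spacer}

Valid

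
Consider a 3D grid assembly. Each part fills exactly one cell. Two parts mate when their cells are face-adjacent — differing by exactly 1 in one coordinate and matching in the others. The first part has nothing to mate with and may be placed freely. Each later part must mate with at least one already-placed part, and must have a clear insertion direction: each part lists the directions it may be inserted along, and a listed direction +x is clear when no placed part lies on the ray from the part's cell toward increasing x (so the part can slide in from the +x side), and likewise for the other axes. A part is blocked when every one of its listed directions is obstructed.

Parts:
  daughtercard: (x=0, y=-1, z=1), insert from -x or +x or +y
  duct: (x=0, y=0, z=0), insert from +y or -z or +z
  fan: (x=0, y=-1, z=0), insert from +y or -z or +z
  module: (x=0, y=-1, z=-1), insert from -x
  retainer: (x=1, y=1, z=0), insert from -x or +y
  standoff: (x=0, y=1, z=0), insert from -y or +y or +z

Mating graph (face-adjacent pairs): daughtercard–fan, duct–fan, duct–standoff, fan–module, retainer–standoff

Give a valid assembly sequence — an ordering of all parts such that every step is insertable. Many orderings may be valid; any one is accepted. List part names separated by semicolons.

1. standoff@(0, 1, 0) [-y clear] — {standoff}
2. duct@(0, 0, 0) [-z clear] — {duct, standoff}
3. fan@(0, -1, 0) [-z clear] — {duct, fan, standoff}
4. daughtercard@(0, -1, 1) [-x clear] — {daughtercard, duct, fan, standoff}
5. retainer@(1, 1, 0) [+y clear] — {daughtercard, duct, fan, retainer, standoff}
6. module@(0, -1, -1) [-x clear] — {daughtercard, duct, fan, module, retainer, standoff}

standoff; duct; fan; daughtercard; retainer; module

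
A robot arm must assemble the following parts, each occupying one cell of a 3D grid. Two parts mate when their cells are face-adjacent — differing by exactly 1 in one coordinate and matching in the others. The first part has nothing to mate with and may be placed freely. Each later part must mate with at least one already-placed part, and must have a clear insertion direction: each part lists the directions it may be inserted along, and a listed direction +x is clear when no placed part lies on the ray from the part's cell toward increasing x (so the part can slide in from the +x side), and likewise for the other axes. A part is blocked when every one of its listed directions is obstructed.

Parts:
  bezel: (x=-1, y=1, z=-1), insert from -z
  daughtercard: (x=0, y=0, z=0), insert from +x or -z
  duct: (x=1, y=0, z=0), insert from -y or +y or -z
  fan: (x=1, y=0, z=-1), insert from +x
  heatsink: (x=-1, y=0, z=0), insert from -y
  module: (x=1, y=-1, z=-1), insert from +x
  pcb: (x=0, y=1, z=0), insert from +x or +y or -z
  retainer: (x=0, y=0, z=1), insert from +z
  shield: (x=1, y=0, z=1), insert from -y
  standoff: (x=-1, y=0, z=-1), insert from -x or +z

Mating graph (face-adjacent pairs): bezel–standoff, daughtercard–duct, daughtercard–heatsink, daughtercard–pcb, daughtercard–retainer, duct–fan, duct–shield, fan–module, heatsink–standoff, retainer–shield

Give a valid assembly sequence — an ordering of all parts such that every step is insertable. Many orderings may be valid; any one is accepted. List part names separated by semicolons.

1. duct@(1, 0, 0) [-y clear] — {duct}
2. fan@(1, 0, -1) [+x clear] — {duct, fan}
3. shield@(1, 0, 1) [-y clear] — {duct, fan, shield}
4. daughtercard@(0, 0, 0) [-z clear] — {daughtercard, duct, fan, shield}
5. pcb@(0, 1, 0) [+x clear] — {daughtercard, duct, fan, pcb, shield}
6. module@(1, -1, -1) [+x clear] — {daughtercard, duct, fan, module, pcb, shield}
7. heatsink@(-1, 0, 0) [-y clear] — {daughtercard, duct, fan, heatsink, module, pcb, shield}
8. standoff@(-1, 0, -1) [-x clear] — {daughtercard, duct, fan, heatsink, module, pcb, shield, standoff}
9. bezel@(-1, 1, -1) [-z clear] — {bezel, daughtercard, duct, fan, heatsink, module, pcb, shield, standoff}
10. retainer@(0, 0, 1) [+z clear] — {bezel, daughtercard, duct, fan, heatsink, module, pcb, retainer, shield, standoff}

duct; fan; shield; daughtercard; pcb; module; heatsink; standoff; bezel; retainer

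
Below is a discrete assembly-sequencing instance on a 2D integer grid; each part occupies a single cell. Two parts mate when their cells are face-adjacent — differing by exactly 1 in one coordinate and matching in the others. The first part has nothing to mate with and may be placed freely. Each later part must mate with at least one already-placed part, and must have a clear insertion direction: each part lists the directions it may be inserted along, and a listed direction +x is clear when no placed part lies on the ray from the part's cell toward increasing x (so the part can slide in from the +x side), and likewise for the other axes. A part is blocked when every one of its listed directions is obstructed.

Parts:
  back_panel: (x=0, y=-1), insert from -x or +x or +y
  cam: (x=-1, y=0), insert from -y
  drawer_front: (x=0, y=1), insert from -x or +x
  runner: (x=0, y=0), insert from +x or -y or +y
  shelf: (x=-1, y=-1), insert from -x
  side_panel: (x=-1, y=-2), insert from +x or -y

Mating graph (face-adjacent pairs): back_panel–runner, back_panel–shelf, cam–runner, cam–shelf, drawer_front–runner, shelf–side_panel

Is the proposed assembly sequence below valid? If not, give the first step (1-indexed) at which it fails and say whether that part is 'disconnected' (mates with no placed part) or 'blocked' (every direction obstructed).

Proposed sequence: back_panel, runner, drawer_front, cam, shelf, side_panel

1. back_panel@(0, -1) [-x clear] — {back_panel}
2. runner@(0, 0) [+x clear] — {back_panel, runner}
3. drawer_front@(0, 1) [-x clear] — {back_panel, drawer_front, runner}
4. cam@(-1, 0) [-y clear] — {back_panel, cam, drawer_front, runner}
5. shelf@(-1, -1) [-x clear] — {back_panel, cam, drawer_front, runner, shelf}
6. side_panel@(-1, -2) [+x clear] — {back_panel, cam, drawer_front, runner, shelf, side_panel}

Valid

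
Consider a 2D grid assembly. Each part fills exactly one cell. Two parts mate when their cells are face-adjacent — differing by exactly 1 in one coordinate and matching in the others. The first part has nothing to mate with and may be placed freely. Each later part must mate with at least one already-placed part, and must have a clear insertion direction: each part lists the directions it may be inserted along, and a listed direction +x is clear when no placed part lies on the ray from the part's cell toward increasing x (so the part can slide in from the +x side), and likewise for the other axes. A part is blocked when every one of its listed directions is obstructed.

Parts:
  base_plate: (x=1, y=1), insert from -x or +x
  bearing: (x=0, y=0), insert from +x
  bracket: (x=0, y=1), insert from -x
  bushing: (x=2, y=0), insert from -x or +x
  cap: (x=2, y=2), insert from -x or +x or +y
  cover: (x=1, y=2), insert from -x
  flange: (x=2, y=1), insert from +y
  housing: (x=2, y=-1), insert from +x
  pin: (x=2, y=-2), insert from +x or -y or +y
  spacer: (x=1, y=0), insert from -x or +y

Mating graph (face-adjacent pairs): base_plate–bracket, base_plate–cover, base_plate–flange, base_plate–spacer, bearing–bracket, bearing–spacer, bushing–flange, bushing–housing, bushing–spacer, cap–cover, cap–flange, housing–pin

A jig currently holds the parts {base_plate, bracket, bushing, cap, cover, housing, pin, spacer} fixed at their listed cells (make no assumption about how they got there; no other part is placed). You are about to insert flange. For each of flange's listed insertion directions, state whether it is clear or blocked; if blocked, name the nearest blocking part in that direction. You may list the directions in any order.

+y: nearest on ray is cap@(2, 2) ⇒ blocked

+y: blocked by cap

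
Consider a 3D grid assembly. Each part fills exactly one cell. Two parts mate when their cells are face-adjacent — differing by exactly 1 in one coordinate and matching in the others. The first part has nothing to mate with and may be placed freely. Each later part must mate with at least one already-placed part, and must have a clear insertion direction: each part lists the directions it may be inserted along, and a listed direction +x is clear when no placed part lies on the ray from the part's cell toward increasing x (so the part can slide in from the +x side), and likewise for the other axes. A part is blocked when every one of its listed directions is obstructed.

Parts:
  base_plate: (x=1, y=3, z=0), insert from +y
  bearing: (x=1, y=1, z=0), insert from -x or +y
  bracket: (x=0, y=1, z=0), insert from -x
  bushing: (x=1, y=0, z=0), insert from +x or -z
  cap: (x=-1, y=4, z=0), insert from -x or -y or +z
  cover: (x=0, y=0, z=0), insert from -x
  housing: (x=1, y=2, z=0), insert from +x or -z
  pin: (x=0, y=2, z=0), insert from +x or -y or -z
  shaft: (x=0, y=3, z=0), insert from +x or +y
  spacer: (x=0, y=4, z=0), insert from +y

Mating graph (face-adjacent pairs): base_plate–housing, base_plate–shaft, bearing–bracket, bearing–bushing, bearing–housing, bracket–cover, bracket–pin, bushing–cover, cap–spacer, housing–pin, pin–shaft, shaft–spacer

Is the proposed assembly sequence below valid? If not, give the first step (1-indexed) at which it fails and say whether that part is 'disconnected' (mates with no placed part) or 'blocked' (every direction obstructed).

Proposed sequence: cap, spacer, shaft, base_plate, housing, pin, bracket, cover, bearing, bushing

1. cap@(-1, 4, 0) [-x clear] — {cap}
2. spacer@(0, 4, 0) [+y clear] — {cap, spacer}
3. shaft@(0, 3, 0) [+x clear] — {cap, shaft, spacer}
4. base_plate@(1, 3, 0) [+y clear] — {base_plate, cap, shaft, spacer}
5. housing@(1, 2, 0) [+x clear] — {base_plate, cap, housing, shaft, spacer}
6. pin@(0, 2, 0) [-y clear] — {base_plate, cap, housing, pin, shaft, spacer}
7. bracket@(0, 1, 0) [-x clear] — {base_plate, bracket, cap, housing, pin, shaft, spacer}
8. cover@(0, 0, 0) [-x clear] — {base_plate, bracket, cap, cover, housing, pin, shaft, spacer}
9. bearing@(1, 1, 0) — -x/+y all obstructed ⇒ blocked

Invalid at step 9 (blocked)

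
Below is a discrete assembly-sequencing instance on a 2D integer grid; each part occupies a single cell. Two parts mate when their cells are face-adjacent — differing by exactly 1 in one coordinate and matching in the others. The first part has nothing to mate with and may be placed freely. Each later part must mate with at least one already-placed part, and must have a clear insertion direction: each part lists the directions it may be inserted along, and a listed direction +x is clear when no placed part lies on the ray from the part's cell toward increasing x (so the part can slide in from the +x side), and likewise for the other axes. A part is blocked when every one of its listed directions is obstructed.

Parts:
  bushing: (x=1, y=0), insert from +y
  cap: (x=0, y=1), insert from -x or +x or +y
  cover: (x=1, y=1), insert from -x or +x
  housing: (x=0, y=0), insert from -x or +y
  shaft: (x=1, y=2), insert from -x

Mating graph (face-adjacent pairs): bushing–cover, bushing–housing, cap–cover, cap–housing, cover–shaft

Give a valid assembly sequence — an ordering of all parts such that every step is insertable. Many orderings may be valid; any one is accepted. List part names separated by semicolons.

bushing; housing; cap; cover; shaft

1. bushing@(1, 0) [+y clear] — {bushing}
2. housing@(0, 0) [-x clear] — {bushing, housing}
3. cap@(0, 1) [-x clear] — {bushing, cap, housing}
4. cover@(1, 1) [+x clear] — {bushing, cap, cover, housing}
5. shaft@(1, 2) [-x clear] — {bushing, cap, cover, housing, shaft}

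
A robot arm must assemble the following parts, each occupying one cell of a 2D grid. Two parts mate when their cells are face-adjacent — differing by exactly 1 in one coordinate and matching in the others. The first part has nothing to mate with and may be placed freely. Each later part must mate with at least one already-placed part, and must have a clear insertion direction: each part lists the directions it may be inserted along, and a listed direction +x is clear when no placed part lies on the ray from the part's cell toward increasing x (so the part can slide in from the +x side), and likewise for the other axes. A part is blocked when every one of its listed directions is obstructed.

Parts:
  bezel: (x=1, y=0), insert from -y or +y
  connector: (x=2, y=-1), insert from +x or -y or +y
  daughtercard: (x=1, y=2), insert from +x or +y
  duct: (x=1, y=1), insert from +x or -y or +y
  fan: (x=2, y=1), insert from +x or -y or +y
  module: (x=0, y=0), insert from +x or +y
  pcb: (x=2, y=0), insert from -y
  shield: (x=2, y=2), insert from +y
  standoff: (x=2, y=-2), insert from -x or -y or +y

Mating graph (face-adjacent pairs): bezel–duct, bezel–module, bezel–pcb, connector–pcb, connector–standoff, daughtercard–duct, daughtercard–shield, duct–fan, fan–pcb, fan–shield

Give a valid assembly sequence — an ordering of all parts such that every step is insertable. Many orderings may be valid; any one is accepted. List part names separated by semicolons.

shield; fan; duct; bezel; module; pcb; connector; standoff; daughtercard

1. shield@(2, 2) [+y clear] — {shield}
2. fan@(2, 1) [+x clear] — {fan, shield}
3. duct@(1, 1) [-y clear] — {duct, fan, shield}
4. bezel@(1, 0) [-y clear] — {bezel, duct, fan, shield}
5. module@(0, 0) [+y clear] — {bezel, duct, fan, module, shield}
6. pcb@(2, 0) [-y clear] — {bezel, duct, fan, module, pcb, shield}
7. connector@(2, -1) [+x clear] — {bezel, connector, duct, fan, module, pcb, shield}
8. standoff@(2, -2) [-x clear] — {bezel, connector, duct, fan, module, pcb, shield, standoff}
9. daughtercard@(1, 2) [+y clear] — {bezel, connector, daughtercard, duct, fan, module, pcb, shield, standoff}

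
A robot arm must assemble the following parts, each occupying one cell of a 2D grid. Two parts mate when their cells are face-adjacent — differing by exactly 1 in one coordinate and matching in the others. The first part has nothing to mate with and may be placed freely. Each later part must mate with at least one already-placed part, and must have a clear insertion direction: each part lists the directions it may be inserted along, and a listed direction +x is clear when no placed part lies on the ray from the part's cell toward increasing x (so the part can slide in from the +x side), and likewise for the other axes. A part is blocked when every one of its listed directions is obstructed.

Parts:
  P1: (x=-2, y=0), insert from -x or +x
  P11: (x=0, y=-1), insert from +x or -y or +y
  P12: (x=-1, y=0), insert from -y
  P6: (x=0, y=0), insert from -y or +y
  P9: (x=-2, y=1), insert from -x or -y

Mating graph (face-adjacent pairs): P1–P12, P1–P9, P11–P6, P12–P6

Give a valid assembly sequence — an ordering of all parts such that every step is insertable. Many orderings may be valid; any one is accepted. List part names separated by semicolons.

P9; P1; P12; P6; P11

1. P9@(-2, 1) [-x clear] — {P9}
2. P1@(-2, 0) [-x clear] — {P1, P9}
3. P12@(-1, 0) [-y clear] — {P1, P12, P9}
4. P6@(0, 0) [-y clear] — {P1, P12, P6, P9}
5. P11@(0, -1) [+x clear] — {P1, P11, P12, P6, P9}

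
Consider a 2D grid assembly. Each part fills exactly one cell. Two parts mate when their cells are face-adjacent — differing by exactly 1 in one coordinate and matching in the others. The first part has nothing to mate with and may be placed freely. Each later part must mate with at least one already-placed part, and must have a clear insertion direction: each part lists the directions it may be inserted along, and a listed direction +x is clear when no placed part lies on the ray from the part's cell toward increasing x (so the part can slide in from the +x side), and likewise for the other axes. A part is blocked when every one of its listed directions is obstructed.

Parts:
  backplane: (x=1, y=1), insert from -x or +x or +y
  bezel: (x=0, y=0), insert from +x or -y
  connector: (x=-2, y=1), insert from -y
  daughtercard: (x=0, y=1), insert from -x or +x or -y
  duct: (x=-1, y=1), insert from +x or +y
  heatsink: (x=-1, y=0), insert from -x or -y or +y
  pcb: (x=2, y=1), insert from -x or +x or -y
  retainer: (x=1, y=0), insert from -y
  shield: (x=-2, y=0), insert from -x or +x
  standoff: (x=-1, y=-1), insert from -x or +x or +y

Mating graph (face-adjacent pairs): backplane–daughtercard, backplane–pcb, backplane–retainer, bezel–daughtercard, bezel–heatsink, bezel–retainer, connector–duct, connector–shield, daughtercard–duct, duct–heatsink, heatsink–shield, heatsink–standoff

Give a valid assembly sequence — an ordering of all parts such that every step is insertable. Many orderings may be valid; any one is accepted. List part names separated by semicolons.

1. duct@(-1, 1) [+x clear] — {duct}
2. heatsink@(-1, 0) [-x clear] — {duct, heatsink}
3. daughtercard@(0, 1) [+x clear] — {daughtercard, duct, heatsink}
4. standoff@(-1, -1) [-x clear] — {daughtercard, duct, heatsink, standoff}
5. connector@(-2, 1) [-y clear] — {connector, daughtercard, duct, heatsink, standoff}
6. shield@(-2, 0) [-x clear] — {connector, daughtercard, duct, heatsink, shield, standoff}
7. bezel@(0, 0) [+x clear] — {bezel, connector, daughtercard, duct, heatsink, shield, standoff}
8. retainer@(1, 0) [-y clear] — {bezel, connector, daughtercard, duct, heatsink, retainer, shield, standoff}
9. backplane@(1, 1) [+x clear] — {backplane, bezel, connector, daughtercard, duct, heatsink, retainer, shield, standoff}
10. pcb@(2, 1) [+x clear] — {backplane, bezel, connector, daughtercard, duct, heatsink, pcb, retainer, shield, standoff}

duct; heatsink; daughtercard; standoff; connector; shield; bezel; retainer; backplane; pcb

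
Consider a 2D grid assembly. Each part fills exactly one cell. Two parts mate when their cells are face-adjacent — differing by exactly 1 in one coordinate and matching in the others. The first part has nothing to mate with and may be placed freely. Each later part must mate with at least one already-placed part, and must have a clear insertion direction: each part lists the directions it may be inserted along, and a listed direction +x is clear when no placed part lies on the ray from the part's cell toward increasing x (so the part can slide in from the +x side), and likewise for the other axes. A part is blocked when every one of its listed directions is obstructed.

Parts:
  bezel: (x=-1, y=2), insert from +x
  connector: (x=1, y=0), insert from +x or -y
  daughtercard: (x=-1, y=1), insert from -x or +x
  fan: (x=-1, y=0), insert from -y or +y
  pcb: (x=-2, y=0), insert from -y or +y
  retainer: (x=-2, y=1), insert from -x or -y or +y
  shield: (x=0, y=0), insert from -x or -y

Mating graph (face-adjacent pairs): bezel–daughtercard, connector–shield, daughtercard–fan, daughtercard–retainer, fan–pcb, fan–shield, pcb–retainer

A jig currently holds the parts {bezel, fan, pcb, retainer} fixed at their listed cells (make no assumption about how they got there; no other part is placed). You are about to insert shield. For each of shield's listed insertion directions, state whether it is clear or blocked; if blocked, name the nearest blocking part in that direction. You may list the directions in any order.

-x: blocked by fan; -y: clear

-x: nearest on ray is fan@(-1, 0) ⇒ blocked
-y: ray from shield(0, 0) has no placed part ⇒ clear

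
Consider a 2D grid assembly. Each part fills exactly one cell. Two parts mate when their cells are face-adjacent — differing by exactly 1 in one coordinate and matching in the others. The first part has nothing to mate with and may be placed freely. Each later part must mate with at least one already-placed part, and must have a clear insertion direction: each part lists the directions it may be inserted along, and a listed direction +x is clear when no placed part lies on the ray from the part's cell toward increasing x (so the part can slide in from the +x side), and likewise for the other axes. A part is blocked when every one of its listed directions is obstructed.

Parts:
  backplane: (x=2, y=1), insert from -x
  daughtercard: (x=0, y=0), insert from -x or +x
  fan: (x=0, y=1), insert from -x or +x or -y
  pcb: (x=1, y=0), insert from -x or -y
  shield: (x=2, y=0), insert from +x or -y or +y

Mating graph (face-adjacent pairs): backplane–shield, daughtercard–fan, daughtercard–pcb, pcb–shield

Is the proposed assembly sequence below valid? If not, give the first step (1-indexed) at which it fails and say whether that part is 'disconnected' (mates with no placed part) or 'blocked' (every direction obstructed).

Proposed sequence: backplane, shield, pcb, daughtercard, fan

1. backplane@(2, 1) [-x clear] — {backplane}
2. shield@(2, 0) [+x clear] — {backplane, shield}
3. pcb@(1, 0) [-x clear] — {backplane, pcb, shield}
4. daughtercard@(0, 0) [-x clear] — {backplane, daughtercard, pcb, shield}
5. fan@(0, 1) [-x clear] — {backplane, daughtercard, fan, pcb, shield}

Valid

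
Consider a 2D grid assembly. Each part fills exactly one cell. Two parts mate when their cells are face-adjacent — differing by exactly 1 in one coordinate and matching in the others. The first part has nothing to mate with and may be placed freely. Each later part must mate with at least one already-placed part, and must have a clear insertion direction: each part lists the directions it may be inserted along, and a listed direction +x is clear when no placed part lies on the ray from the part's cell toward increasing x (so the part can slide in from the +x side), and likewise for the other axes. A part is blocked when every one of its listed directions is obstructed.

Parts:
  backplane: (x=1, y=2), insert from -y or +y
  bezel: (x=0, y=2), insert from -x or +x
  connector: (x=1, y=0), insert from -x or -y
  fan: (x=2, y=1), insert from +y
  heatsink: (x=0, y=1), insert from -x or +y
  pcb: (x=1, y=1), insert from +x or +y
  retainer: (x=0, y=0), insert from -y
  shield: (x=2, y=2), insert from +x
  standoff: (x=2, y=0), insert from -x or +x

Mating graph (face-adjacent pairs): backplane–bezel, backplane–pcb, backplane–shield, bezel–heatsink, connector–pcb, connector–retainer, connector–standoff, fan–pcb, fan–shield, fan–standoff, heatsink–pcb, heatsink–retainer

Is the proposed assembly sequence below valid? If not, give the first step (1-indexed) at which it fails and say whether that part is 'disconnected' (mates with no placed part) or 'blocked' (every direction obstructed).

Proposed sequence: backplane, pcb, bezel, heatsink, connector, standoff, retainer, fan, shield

Valid

1. backplane@(1, 2) [-y clear] — {backplane}
2. pcb@(1, 1) [+x clear] — {backplane, pcb}
3. bezel@(0, 2) [-x clear] — {backplane, bezel, pcb}
4. heatsink@(0, 1) [-x clear] — {backplane, bezel, heatsink, pcb}
5. connector@(1, 0) [-x clear] — {backplane, bezel, connector, heatsink, pcb}
6. standoff@(2, 0) [+x clear] — {backplane, bezel, connector, heatsink, pcb, standoff}
7. retainer@(0, 0) [-y clear] — {backplane, bezel, connector, heatsink, pcb, retainer, standoff}
8. fan@(2, 1) [+y clear] — {backplane, bezel, connector, fan, heatsink, pcb, retainer, standoff}
9. shield@(2, 2) [+x clear] — {backplane, bezel, connector, fan, heatsink, pcb, retainer, shield, standoff}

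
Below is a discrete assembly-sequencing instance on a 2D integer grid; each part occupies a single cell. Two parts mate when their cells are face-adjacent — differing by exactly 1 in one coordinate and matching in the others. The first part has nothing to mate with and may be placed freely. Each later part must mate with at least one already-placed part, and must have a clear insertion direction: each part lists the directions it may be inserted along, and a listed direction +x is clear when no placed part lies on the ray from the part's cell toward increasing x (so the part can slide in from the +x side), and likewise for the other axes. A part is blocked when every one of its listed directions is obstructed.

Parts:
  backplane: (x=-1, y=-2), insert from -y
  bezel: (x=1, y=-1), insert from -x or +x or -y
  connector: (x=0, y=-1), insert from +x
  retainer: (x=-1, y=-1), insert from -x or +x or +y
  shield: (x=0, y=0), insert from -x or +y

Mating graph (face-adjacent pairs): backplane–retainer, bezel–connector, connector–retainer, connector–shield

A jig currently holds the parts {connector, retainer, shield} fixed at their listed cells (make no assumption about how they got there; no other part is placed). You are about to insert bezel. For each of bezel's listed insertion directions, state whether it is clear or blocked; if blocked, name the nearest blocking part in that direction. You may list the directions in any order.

-x: nearest on ray is connector@(0, -1) ⇒ blocked
+x: ray from bezel(1, -1) has no placed part ⇒ clear
-y: ray from bezel(1, -1) has no placed part ⇒ clear

+x: clear; -x: blocked by connector; -y: clear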